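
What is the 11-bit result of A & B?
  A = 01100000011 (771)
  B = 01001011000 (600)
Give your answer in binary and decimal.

Apply & to each column (1 only where both bits are 1):
  01100000011
& 01001011000
-------------
  01000000000

Answer: 01000000000 (512)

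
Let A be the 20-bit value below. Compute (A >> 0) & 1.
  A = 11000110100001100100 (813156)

Bit 0 is the 1st from the right.
  11000110100001100100
                     ^
That bit is 0.

Answer: 0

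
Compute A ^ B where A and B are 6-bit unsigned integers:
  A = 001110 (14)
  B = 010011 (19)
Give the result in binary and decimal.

Apply ^ to each column (1 where bits differ):
  001110
^ 010011
--------
  011101

Answer: 011101 (29)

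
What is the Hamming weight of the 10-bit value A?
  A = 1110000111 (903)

1110000111
1-bits at positions (from bit 0 = LSB): 0, 1, 2, 7, 8, 9
Count = 6

Answer: 6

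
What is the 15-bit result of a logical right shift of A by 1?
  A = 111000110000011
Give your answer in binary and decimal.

Logical shift right by 1: drop the bottom 1 bit(s), prepend 1 zero(s) on the left.
  111000110000011  ->  keep [11100011000001], discard [1], prepend 0
= 011100011000001

Answer: 011100011000001 (14529)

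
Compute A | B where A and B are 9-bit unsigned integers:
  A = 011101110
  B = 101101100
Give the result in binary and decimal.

Apply | to each column (1 where either bit is 1):
  011101110
| 101101100
-----------
  111101110

Answer: 111101110 (494)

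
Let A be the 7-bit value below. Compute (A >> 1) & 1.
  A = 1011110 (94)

Bit 1 is the 2nd from the right.
  1011110
       ^
That bit is 1.

Answer: 1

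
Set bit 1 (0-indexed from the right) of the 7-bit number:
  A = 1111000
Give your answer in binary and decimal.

Mask = 1 << 1 = 0000010
Bit 1 of A is 0, so OR-ing with the mask flips it to 1.
  1111000
| 0000010
---------
  1111010

Answer: 1111010 (122)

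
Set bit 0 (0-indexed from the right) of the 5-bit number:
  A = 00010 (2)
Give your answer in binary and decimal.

Mask = 1 << 0 = 00001
Bit 0 of A is 0, so OR-ing with the mask flips it to 1.
  00010
| 00001
-------
  00011

Answer: 00011 (3)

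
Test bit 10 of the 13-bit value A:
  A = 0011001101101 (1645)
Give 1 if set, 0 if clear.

Bit 10 is the 11th from the right.
  0011001101101
    ^
That bit is 1.

Answer: 1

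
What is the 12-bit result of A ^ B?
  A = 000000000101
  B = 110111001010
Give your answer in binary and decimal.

Apply ^ to each column (1 where bits differ):
  000000000101
^ 110111001010
--------------
  110111001111

Answer: 110111001111 (3535)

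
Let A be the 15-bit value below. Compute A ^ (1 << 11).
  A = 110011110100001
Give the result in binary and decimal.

Mask = 1 << 11 = 000100000000000
Bit 11 of A is 0; XOR with the mask flips it to 1.
  110011110100001
^ 000100000000000
-----------------
  110111110100001

Answer: 110111110100001 (28577)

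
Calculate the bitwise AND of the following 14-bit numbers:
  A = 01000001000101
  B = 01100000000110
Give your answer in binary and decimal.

Apply & to each column (1 only where both bits are 1):
  01000001000101
& 01100000000110
----------------
  01000000000100

Answer: 01000000000100 (4100)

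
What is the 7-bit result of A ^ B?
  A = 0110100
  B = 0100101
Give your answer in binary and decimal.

Apply ^ to each column (1 where bits differ):
  0110100
^ 0100101
---------
  0010001

Answer: 0010001 (17)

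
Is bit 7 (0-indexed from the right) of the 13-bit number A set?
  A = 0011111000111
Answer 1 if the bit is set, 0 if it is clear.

Bit 7 is the 8th from the right.
  0011111000111
       ^
That bit is 1.

Answer: 1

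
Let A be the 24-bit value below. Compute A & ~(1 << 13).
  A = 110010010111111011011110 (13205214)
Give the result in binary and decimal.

Mask = ~(1 << 13) = 111111111101111111111111
Bit 13 of A is 1, so AND-ing with the mask clears it to 0.
  110010010111111011011110
& 111111111101111111111111
--------------------------
  110010010101111011011110

Answer: 110010010101111011011110 (13197022)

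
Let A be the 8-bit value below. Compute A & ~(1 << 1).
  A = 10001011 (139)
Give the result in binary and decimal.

Mask = ~(1 << 1) = 11111101
Bit 1 of A is 1, so AND-ing with the mask clears it to 0.
  10001011
& 11111101
----------
  10001001

Answer: 10001001 (137)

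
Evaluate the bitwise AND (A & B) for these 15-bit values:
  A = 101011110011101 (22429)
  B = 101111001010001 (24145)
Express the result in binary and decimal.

Apply & to each column (1 only where both bits are 1):
  101011110011101
& 101111001010001
-----------------
  101011000010001

Answer: 101011000010001 (22033)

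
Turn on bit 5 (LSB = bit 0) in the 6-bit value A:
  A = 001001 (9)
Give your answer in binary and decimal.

Mask = 1 << 5 = 100000
Bit 5 of A is 0, so OR-ing with the mask flips it to 1.
  001001
| 100000
--------
  101001

Answer: 101001 (41)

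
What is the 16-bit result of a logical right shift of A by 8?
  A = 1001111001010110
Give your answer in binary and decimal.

Logical shift right by 8: drop the bottom 8 bit(s), prepend 8 zero(s) on the left.
  1001111001010110  ->  keep [10011110], discard [01010110], prepend 00000000
= 0000000010011110

Answer: 0000000010011110 (158)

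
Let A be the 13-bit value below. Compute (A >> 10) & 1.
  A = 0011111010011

Bit 10 is the 11th from the right.
  0011111010011
    ^
That bit is 1.

Answer: 1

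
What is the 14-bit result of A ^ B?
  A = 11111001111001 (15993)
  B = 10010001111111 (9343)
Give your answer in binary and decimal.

Apply ^ to each column (1 where bits differ):
  11111001111001
^ 10010001111111
----------------
  01101000000110

Answer: 01101000000110 (6662)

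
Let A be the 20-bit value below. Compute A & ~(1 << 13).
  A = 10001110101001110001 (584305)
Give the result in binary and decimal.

Mask = ~(1 << 13) = 11111101111111111111
Bit 13 of A is 1, so AND-ing with the mask clears it to 0.
  10001110101001110001
& 11111101111111111111
----------------------
  10001100101001110001

Answer: 10001100101001110001 (576113)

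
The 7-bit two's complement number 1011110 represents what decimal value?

MSB is 1, so the value is negative. Find the magnitude:
1. Invert bits:  0100001
2. Add 1:        0100010  = 34
3. Apply sign:   -34

Answer: -34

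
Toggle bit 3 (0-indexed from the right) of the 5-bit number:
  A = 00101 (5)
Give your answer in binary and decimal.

Mask = 1 << 3 = 01000
Bit 3 of A is 0; XOR with the mask flips it to 1.
  00101
^ 01000
-------
  01101

Answer: 01101 (13)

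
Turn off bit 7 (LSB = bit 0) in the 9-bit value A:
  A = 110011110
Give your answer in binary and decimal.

Mask = ~(1 << 7) = 101111111
Bit 7 of A is 1, so AND-ing with the mask clears it to 0.
  110011110
& 101111111
-----------
  100011110

Answer: 100011110 (286)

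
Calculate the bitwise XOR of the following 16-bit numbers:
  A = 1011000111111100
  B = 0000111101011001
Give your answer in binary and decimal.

Apply ^ to each column (1 where bits differ):
  1011000111111100
^ 0000111101011001
------------------
  1011111010100101

Answer: 1011111010100101 (48805)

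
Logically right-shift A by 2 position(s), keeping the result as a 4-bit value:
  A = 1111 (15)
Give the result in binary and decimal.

Logical shift right by 2: drop the bottom 2 bit(s), prepend 2 zero(s) on the left.
  1111  ->  keep [11], discard [11], prepend 00
= 0011

Answer: 0011 (3)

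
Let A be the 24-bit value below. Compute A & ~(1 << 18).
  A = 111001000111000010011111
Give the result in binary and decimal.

Mask = ~(1 << 18) = 111110111111111111111111
Bit 18 of A is 1, so AND-ing with the mask clears it to 0.
  111001000111000010011111
& 111110111111111111111111
--------------------------
  111000000111000010011111

Answer: 111000000111000010011111 (14708895)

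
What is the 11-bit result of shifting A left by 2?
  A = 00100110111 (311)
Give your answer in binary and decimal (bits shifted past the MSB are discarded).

Shift left by 2: drop the top 2 bit(s), append 2 zero(s) on the right.
  00100110111  ->  discard [00], keep [100110111], append 00
= 10011011100

Answer: 10011011100 (1244)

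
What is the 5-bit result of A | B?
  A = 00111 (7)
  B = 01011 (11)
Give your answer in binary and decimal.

Apply | to each column (1 where either bit is 1):
  00111
| 01011
-------
  01111

Answer: 01111 (15)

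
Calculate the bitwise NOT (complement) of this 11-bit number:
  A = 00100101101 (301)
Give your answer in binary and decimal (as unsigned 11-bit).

Flip each bit (0->1, 1->0):
  00100101101
  11011010010

Answer: 11011010010 (1746)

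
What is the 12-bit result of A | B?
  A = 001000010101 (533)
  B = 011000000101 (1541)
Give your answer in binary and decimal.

Apply | to each column (1 where either bit is 1):
  001000010101
| 011000000101
--------------
  011000010101

Answer: 011000010101 (1557)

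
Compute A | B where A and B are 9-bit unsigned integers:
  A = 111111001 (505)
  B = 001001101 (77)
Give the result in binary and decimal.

Apply | to each column (1 where either bit is 1):
  111111001
| 001001101
-----------
  111111101

Answer: 111111101 (509)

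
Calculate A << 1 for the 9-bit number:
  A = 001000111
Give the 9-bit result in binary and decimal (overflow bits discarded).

Shift left by 1: drop the top 1 bit(s), append 1 zero(s) on the right.
  001000111  ->  discard [0], keep [01000111], append 0
= 010001110

Answer: 010001110 (142)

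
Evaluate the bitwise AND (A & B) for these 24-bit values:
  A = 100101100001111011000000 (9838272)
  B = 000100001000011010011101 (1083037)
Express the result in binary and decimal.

Apply & to each column (1 only where both bits are 1):
  100101100001111011000000
& 000100001000011010011101
--------------------------
  000100000000011010000000

Answer: 000100000000011010000000 (1050240)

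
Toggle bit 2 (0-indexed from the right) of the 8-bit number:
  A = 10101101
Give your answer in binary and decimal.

Mask = 1 << 2 = 00000100
Bit 2 of A is 1; XOR with the mask flips it to 0.
  10101101
^ 00000100
----------
  10101001

Answer: 10101001 (169)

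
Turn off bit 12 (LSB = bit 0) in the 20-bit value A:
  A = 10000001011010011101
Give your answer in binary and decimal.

Mask = ~(1 << 12) = 11111110111111111111
Bit 12 of A is 1, so AND-ing with the mask clears it to 0.
  10000001011010011101
& 11111110111111111111
----------------------
  10000000011010011101

Answer: 10000000011010011101 (525981)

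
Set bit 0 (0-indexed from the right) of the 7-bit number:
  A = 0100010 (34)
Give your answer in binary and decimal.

Mask = 1 << 0 = 0000001
Bit 0 of A is 0, so OR-ing with the mask flips it to 1.
  0100010
| 0000001
---------
  0100011

Answer: 0100011 (35)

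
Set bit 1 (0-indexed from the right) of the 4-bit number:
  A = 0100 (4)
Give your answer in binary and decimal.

Mask = 1 << 1 = 0010
Bit 1 of A is 0, so OR-ing with the mask flips it to 1.
  0100
| 0010
------
  0110

Answer: 0110 (6)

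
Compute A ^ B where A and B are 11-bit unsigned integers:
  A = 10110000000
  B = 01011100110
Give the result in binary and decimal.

Apply ^ to each column (1 where bits differ):
  10110000000
^ 01011100110
-------------
  11101100110

Answer: 11101100110 (1894)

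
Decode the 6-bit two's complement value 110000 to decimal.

MSB is 1, so the value is negative. Find the magnitude:
1. Invert bits:  001111
2. Add 1:        010000  = 16
3. Apply sign:   -16

Answer: -16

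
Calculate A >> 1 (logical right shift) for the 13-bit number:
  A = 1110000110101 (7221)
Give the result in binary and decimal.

Logical shift right by 1: drop the bottom 1 bit(s), prepend 1 zero(s) on the left.
  1110000110101  ->  keep [111000011010], discard [1], prepend 0
= 0111000011010

Answer: 0111000011010 (3610)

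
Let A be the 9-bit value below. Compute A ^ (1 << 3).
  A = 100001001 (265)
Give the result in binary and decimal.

Mask = 1 << 3 = 000001000
Bit 3 of A is 1; XOR with the mask flips it to 0.
  100001001
^ 000001000
-----------
  100000001

Answer: 100000001 (257)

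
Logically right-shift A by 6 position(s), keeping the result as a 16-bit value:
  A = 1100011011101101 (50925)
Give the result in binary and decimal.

Logical shift right by 6: drop the bottom 6 bit(s), prepend 6 zero(s) on the left.
  1100011011101101  ->  keep [1100011011], discard [101101], prepend 000000
= 0000001100011011

Answer: 0000001100011011 (795)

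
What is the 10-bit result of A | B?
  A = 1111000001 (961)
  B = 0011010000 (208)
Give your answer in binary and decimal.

Apply | to each column (1 where either bit is 1):
  1111000001
| 0011010000
------------
  1111010001

Answer: 1111010001 (977)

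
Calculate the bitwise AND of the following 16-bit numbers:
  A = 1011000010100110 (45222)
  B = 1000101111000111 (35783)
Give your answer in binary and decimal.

Apply & to each column (1 only where both bits are 1):
  1011000010100110
& 1000101111000111
------------------
  1000000010000110

Answer: 1000000010000110 (32902)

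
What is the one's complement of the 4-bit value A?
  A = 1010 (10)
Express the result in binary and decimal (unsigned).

Flip each bit (0->1, 1->0):
  1010
  0101

Answer: 0101 (5)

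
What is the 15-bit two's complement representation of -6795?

1. Binary of +6795:  001101010001011
2. Invert bits:     110010101110100
3. Add 1:           110010101110101

Answer: 110010101110101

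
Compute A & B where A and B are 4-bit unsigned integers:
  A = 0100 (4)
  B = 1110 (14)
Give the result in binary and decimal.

Apply & to each column (1 only where both bits are 1):
  0100
& 1110
------
  0100

Answer: 0100 (4)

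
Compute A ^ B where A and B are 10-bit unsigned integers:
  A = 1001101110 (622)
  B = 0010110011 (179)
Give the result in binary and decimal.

Apply ^ to each column (1 where bits differ):
  1001101110
^ 0010110011
------------
  1011011101

Answer: 1011011101 (733)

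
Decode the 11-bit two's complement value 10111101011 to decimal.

MSB is 1, so the value is negative. Find the magnitude:
1. Invert bits:  01000010100
2. Add 1:        01000010101  = 533
3. Apply sign:   -533

Answer: -533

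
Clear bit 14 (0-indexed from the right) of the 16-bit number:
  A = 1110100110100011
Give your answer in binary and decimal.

Mask = ~(1 << 14) = 1011111111111111
Bit 14 of A is 1, so AND-ing with the mask clears it to 0.
  1110100110100011
& 1011111111111111
------------------
  1010100110100011

Answer: 1010100110100011 (43427)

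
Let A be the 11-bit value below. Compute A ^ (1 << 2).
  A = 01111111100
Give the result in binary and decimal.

Mask = 1 << 2 = 00000000100
Bit 2 of A is 1; XOR with the mask flips it to 0.
  01111111100
^ 00000000100
-------------
  01111111000

Answer: 01111111000 (1016)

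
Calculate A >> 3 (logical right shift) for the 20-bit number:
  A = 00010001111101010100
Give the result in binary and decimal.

Logical shift right by 3: drop the bottom 3 bit(s), prepend 3 zero(s) on the left.
  00010001111101010100  ->  keep [00010001111101010], discard [100], prepend 000
= 00000010001111101010

Answer: 00000010001111101010 (9194)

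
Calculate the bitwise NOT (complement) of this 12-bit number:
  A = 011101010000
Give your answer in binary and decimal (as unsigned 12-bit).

Flip each bit (0->1, 1->0):
  011101010000
  100010101111

Answer: 100010101111 (2223)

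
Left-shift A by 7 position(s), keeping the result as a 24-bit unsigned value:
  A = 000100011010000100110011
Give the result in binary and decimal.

Shift left by 7: drop the top 7 bit(s), append 7 zero(s) on the right.
  000100011010000100110011  ->  discard [0001000], keep [11010000100110011], append 0000000
= 110100001001100110000000

Answer: 110100001001100110000000 (13670784)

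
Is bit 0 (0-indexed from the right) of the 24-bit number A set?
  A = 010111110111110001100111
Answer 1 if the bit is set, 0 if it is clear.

Bit 0 is the 1st from the right.
  010111110111110001100111
                         ^
That bit is 1.

Answer: 1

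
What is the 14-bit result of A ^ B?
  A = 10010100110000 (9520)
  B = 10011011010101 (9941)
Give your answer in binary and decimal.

Apply ^ to each column (1 where bits differ):
  10010100110000
^ 10011011010101
----------------
  00001111100101

Answer: 00001111100101 (997)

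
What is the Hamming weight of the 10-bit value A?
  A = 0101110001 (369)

0101110001
1-bits at positions (from bit 0 = LSB): 0, 4, 5, 6, 8
Count = 5

Answer: 5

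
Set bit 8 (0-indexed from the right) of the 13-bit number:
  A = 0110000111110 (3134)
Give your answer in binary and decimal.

Mask = 1 << 8 = 0000100000000
Bit 8 of A is 0, so OR-ing with the mask flips it to 1.
  0110000111110
| 0000100000000
---------------
  0110100111110

Answer: 0110100111110 (3390)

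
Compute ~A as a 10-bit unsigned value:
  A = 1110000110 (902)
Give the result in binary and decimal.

Flip each bit (0->1, 1->0):
  1110000110
  0001111001

Answer: 0001111001 (121)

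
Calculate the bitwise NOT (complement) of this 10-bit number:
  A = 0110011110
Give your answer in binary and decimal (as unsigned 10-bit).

Flip each bit (0->1, 1->0):
  0110011110
  1001100001

Answer: 1001100001 (609)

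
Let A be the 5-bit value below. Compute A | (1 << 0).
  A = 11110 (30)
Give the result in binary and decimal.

Mask = 1 << 0 = 00001
Bit 0 of A is 0, so OR-ing with the mask flips it to 1.
  11110
| 00001
-------
  11111

Answer: 11111 (31)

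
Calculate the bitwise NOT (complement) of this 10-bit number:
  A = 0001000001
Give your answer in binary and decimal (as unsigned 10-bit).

Flip each bit (0->1, 1->0):
  0001000001
  1110111110

Answer: 1110111110 (958)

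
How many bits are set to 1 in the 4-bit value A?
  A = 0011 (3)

0011
1-bits at positions (from bit 0 = LSB): 0, 1
Count = 2

Answer: 2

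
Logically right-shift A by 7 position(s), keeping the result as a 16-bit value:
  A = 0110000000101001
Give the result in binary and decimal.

Logical shift right by 7: drop the bottom 7 bit(s), prepend 7 zero(s) on the left.
  0110000000101001  ->  keep [011000000], discard [0101001], prepend 0000000
= 0000000011000000

Answer: 0000000011000000 (192)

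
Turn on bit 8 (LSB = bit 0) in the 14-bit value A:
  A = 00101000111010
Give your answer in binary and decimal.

Mask = 1 << 8 = 00000100000000
Bit 8 of A is 0, so OR-ing with the mask flips it to 1.
  00101000111010
| 00000100000000
----------------
  00101100111010

Answer: 00101100111010 (2874)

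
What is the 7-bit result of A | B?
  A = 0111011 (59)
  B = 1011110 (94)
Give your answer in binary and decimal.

Apply | to each column (1 where either bit is 1):
  0111011
| 1011110
---------
  1111111

Answer: 1111111 (127)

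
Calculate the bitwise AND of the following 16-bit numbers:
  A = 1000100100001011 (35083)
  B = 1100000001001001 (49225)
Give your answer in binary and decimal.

Apply & to each column (1 only where both bits are 1):
  1000100100001011
& 1100000001001001
------------------
  1000000000001001

Answer: 1000000000001001 (32777)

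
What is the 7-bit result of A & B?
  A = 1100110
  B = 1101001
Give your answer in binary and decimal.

Apply & to each column (1 only where both bits are 1):
  1100110
& 1101001
---------
  1100000

Answer: 1100000 (96)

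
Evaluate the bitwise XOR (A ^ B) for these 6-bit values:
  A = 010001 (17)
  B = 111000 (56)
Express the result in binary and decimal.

Apply ^ to each column (1 where bits differ):
  010001
^ 111000
--------
  101001

Answer: 101001 (41)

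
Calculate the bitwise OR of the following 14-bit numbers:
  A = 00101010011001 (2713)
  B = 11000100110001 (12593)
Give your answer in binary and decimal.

Apply | to each column (1 where either bit is 1):
  00101010011001
| 11000100110001
----------------
  11101110111001

Answer: 11101110111001 (15289)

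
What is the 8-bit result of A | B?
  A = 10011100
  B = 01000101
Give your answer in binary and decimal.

Apply | to each column (1 where either bit is 1):
  10011100
| 01000101
----------
  11011101

Answer: 11011101 (221)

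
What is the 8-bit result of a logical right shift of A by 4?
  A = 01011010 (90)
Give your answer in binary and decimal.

Logical shift right by 4: drop the bottom 4 bit(s), prepend 4 zero(s) on the left.
  01011010  ->  keep [0101], discard [1010], prepend 0000
= 00000101

Answer: 00000101 (5)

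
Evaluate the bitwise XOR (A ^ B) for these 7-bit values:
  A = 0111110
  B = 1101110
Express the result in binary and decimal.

Apply ^ to each column (1 where bits differ):
  0111110
^ 1101110
---------
  1010000

Answer: 1010000 (80)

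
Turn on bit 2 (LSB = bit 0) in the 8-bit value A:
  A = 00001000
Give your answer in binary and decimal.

Mask = 1 << 2 = 00000100
Bit 2 of A is 0, so OR-ing with the mask flips it to 1.
  00001000
| 00000100
----------
  00001100

Answer: 00001100 (12)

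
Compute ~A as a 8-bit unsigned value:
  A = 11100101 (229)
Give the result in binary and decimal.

Flip each bit (0->1, 1->0):
  11100101
  00011010

Answer: 00011010 (26)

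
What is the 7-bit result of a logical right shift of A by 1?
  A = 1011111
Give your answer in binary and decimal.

Logical shift right by 1: drop the bottom 1 bit(s), prepend 1 zero(s) on the left.
  1011111  ->  keep [101111], discard [1], prepend 0
= 0101111

Answer: 0101111 (47)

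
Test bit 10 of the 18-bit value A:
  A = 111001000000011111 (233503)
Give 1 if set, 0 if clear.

Bit 10 is the 11th from the right.
  111001000000011111
         ^
That bit is 0.

Answer: 0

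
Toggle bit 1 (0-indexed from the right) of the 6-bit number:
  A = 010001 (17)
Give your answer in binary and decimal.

Mask = 1 << 1 = 000010
Bit 1 of A is 0; XOR with the mask flips it to 1.
  010001
^ 000010
--------
  010011

Answer: 010011 (19)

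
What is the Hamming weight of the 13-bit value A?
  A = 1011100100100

1011100100100
1-bits at positions (from bit 0 = LSB): 2, 5, 8, 9, 10, 12
Count = 6

Answer: 6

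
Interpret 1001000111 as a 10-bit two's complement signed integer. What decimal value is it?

MSB is 1, so the value is negative. Find the magnitude:
1. Invert bits:  0110111000
2. Add 1:        0110111001  = 441
3. Apply sign:   -441

Answer: -441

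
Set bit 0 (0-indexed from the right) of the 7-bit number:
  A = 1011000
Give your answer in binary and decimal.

Mask = 1 << 0 = 0000001
Bit 0 of A is 0, so OR-ing with the mask flips it to 1.
  1011000
| 0000001
---------
  1011001

Answer: 1011001 (89)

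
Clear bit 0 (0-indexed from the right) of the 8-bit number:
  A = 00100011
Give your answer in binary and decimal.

Mask = ~(1 << 0) = 11111110
Bit 0 of A is 1, so AND-ing with the mask clears it to 0.
  00100011
& 11111110
----------
  00100010

Answer: 00100010 (34)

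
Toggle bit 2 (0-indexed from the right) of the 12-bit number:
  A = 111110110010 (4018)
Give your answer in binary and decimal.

Mask = 1 << 2 = 000000000100
Bit 2 of A is 0; XOR with the mask flips it to 1.
  111110110010
^ 000000000100
--------------
  111110110110

Answer: 111110110110 (4022)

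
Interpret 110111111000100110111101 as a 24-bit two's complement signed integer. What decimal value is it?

MSB is 1, so the value is negative. Find the magnitude:
1. Invert bits:  001000000111011001000010
2. Add 1:        001000000111011001000011  = 2127427
3. Apply sign:   -2127427

Answer: -2127427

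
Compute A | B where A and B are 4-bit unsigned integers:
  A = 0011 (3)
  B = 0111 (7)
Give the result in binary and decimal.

Apply | to each column (1 where either bit is 1):
  0011
| 0111
------
  0111

Answer: 0111 (7)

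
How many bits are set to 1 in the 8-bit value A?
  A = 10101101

10101101
1-bits at positions (from bit 0 = LSB): 0, 2, 3, 5, 7
Count = 5

Answer: 5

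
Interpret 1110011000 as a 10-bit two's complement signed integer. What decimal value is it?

MSB is 1, so the value is negative. Find the magnitude:
1. Invert bits:  0001100111
2. Add 1:        0001101000  = 104
3. Apply sign:   -104

Answer: -104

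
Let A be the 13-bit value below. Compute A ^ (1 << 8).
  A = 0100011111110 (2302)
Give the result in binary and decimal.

Mask = 1 << 8 = 0000100000000
Bit 8 of A is 0; XOR with the mask flips it to 1.
  0100011111110
^ 0000100000000
---------------
  0100111111110

Answer: 0100111111110 (2558)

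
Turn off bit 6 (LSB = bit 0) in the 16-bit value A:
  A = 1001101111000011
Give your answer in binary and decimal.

Mask = ~(1 << 6) = 1111111110111111
Bit 6 of A is 1, so AND-ing with the mask clears it to 0.
  1001101111000011
& 1111111110111111
------------------
  1001101110000011

Answer: 1001101110000011 (39811)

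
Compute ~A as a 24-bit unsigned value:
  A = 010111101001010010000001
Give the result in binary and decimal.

Flip each bit (0->1, 1->0):
  010111101001010010000001
  101000010110101101111110

Answer: 101000010110101101111110 (10578814)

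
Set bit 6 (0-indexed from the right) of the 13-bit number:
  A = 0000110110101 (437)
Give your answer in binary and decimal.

Mask = 1 << 6 = 0000001000000
Bit 6 of A is 0, so OR-ing with the mask flips it to 1.
  0000110110101
| 0000001000000
---------------
  0000111110101

Answer: 0000111110101 (501)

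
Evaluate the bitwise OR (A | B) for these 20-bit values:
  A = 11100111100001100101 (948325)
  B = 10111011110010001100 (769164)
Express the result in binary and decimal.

Apply | to each column (1 where either bit is 1):
  11100111100001100101
| 10111011110010001100
----------------------
  11111111110011101101

Answer: 11111111110011101101 (1047789)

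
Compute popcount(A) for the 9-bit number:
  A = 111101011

111101011
1-bits at positions (from bit 0 = LSB): 0, 1, 3, 5, 6, 7, 8
Count = 7

Answer: 7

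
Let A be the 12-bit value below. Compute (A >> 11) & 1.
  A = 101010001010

Bit 11 is the 12th from the right.
  101010001010
  ^
That bit is 1.

Answer: 1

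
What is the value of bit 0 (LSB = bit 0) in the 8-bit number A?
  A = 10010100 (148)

Bit 0 is the 1st from the right.
  10010100
         ^
That bit is 0.

Answer: 0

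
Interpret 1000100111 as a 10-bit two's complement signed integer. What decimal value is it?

MSB is 1, so the value is negative. Find the magnitude:
1. Invert bits:  0111011000
2. Add 1:        0111011001  = 473
3. Apply sign:   -473

Answer: -473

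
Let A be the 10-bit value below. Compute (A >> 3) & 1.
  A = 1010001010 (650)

Bit 3 is the 4th from the right.
  1010001010
        ^
That bit is 1.

Answer: 1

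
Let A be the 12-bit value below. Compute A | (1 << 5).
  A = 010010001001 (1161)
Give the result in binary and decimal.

Mask = 1 << 5 = 000000100000
Bit 5 of A is 0, so OR-ing with the mask flips it to 1.
  010010001001
| 000000100000
--------------
  010010101001

Answer: 010010101001 (1193)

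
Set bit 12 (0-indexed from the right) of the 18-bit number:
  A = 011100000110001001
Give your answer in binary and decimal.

Mask = 1 << 12 = 000001000000000000
Bit 12 of A is 0, so OR-ing with the mask flips it to 1.
  011100000110001001
| 000001000000000000
--------------------
  011101000110001001

Answer: 011101000110001001 (119177)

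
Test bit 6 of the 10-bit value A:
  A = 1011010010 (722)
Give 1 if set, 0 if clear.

Bit 6 is the 7th from the right.
  1011010010
     ^
That bit is 1.

Answer: 1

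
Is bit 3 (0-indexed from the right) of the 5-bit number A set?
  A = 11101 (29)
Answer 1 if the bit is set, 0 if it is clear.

Bit 3 is the 4th from the right.
  11101
   ^
That bit is 1.

Answer: 1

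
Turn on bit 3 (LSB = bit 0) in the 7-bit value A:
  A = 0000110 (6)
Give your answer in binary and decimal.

Mask = 1 << 3 = 0001000
Bit 3 of A is 0, so OR-ing with the mask flips it to 1.
  0000110
| 0001000
---------
  0001110

Answer: 0001110 (14)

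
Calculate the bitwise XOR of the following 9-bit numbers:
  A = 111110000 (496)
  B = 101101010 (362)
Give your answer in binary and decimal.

Apply ^ to each column (1 where bits differ):
  111110000
^ 101101010
-----------
  010011010

Answer: 010011010 (154)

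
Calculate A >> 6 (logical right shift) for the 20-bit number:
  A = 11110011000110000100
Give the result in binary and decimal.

Logical shift right by 6: drop the bottom 6 bit(s), prepend 6 zero(s) on the left.
  11110011000110000100  ->  keep [11110011000110], discard [000100], prepend 000000
= 00000011110011000110

Answer: 00000011110011000110 (15558)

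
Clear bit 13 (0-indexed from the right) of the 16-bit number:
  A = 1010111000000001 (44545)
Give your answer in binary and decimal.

Mask = ~(1 << 13) = 1101111111111111
Bit 13 of A is 1, so AND-ing with the mask clears it to 0.
  1010111000000001
& 1101111111111111
------------------
  1000111000000001

Answer: 1000111000000001 (36353)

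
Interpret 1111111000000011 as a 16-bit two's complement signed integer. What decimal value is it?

MSB is 1, so the value is negative. Find the magnitude:
1. Invert bits:  0000000111111100
2. Add 1:        0000000111111101  = 509
3. Apply sign:   -509

Answer: -509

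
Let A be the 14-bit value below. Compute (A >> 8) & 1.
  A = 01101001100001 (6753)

Bit 8 is the 9th from the right.
  01101001100001
       ^
That bit is 0.

Answer: 0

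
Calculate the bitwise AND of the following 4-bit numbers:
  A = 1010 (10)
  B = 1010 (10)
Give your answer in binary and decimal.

Apply & to each column (1 only where both bits are 1):
  1010
& 1010
------
  1010

Answer: 1010 (10)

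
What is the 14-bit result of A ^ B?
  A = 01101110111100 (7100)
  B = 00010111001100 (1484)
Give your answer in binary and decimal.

Apply ^ to each column (1 where bits differ):
  01101110111100
^ 00010111001100
----------------
  01111001110000

Answer: 01111001110000 (7792)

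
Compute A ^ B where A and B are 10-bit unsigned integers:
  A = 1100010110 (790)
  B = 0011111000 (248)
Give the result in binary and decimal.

Apply ^ to each column (1 where bits differ):
  1100010110
^ 0011111000
------------
  1111101110

Answer: 1111101110 (1006)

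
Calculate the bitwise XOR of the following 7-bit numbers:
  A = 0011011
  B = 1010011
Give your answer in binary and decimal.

Apply ^ to each column (1 where bits differ):
  0011011
^ 1010011
---------
  1001000

Answer: 1001000 (72)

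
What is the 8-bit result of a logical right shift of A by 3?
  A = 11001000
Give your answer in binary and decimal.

Logical shift right by 3: drop the bottom 3 bit(s), prepend 3 zero(s) on the left.
  11001000  ->  keep [11001], discard [000], prepend 000
= 00011001

Answer: 00011001 (25)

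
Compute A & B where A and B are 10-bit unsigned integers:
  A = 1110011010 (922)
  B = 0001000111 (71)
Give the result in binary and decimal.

Apply & to each column (1 only where both bits are 1):
  1110011010
& 0001000111
------------
  0000000010

Answer: 0000000010 (2)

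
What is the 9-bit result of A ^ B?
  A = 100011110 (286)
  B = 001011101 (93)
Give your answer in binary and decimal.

Apply ^ to each column (1 where bits differ):
  100011110
^ 001011101
-----------
  101000011

Answer: 101000011 (323)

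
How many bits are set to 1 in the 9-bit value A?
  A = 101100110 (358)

101100110
1-bits at positions (from bit 0 = LSB): 1, 2, 5, 6, 8
Count = 5

Answer: 5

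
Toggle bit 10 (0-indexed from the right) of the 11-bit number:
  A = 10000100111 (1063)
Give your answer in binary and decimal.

Mask = 1 << 10 = 10000000000
Bit 10 of A is 1; XOR with the mask flips it to 0.
  10000100111
^ 10000000000
-------------
  00000100111

Answer: 00000100111 (39)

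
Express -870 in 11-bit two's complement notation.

1. Binary of +870:  01101100110
2. Invert bits:     10010011001
3. Add 1:           10010011010

Answer: 10010011010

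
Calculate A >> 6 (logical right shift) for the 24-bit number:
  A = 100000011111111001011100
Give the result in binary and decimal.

Logical shift right by 6: drop the bottom 6 bit(s), prepend 6 zero(s) on the left.
  100000011111111001011100  ->  keep [100000011111111001], discard [011100], prepend 000000
= 000000100000011111111001

Answer: 000000100000011111111001 (133113)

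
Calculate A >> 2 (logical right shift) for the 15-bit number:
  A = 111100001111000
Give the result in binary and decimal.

Logical shift right by 2: drop the bottom 2 bit(s), prepend 2 zero(s) on the left.
  111100001111000  ->  keep [1111000011110], discard [00], prepend 00
= 001111000011110

Answer: 001111000011110 (7710)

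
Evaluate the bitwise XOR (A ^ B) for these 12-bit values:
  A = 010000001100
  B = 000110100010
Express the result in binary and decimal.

Apply ^ to each column (1 where bits differ):
  010000001100
^ 000110100010
--------------
  010110101110

Answer: 010110101110 (1454)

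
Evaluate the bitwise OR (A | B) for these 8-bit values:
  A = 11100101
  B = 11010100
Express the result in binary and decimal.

Apply | to each column (1 where either bit is 1):
  11100101
| 11010100
----------
  11110101

Answer: 11110101 (245)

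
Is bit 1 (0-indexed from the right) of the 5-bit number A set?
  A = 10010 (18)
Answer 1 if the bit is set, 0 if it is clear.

Bit 1 is the 2nd from the right.
  10010
     ^
That bit is 1.

Answer: 1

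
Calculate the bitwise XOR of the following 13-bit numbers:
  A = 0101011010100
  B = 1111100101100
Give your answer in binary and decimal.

Apply ^ to each column (1 where bits differ):
  0101011010100
^ 1111100101100
---------------
  1010111111000

Answer: 1010111111000 (5624)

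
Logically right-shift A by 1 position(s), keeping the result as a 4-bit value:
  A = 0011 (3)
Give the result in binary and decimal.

Logical shift right by 1: drop the bottom 1 bit(s), prepend 1 zero(s) on the left.
  0011  ->  keep [001], discard [1], prepend 0
= 0001

Answer: 0001 (1)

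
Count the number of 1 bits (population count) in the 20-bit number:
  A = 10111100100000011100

10111100100000011100
1-bits at positions (from bit 0 = LSB): 2, 3, 4, 11, 14, 15, 16, 17, 19
Count = 9

Answer: 9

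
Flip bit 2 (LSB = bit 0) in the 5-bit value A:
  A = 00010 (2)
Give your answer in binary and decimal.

Mask = 1 << 2 = 00100
Bit 2 of A is 0; XOR with the mask flips it to 1.
  00010
^ 00100
-------
  00110

Answer: 00110 (6)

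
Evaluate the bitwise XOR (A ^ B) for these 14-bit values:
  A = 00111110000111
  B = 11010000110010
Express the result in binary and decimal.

Apply ^ to each column (1 where bits differ):
  00111110000111
^ 11010000110010
----------------
  11101110110101

Answer: 11101110110101 (15285)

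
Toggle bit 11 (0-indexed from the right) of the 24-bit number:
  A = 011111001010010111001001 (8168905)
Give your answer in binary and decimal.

Mask = 1 << 11 = 000000000000100000000000
Bit 11 of A is 0; XOR with the mask flips it to 1.
  011111001010010111001001
^ 000000000000100000000000
--------------------------
  011111001010110111001001

Answer: 011111001010110111001001 (8170953)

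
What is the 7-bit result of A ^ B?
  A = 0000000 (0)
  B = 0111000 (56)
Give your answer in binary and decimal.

Apply ^ to each column (1 where bits differ):
  0000000
^ 0111000
---------
  0111000

Answer: 0111000 (56)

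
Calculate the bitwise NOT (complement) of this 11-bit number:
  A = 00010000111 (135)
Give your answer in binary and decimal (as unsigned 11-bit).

Flip each bit (0->1, 1->0):
  00010000111
  11101111000

Answer: 11101111000 (1912)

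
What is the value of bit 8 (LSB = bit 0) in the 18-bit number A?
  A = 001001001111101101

Bit 8 is the 9th from the right.
  001001001111101101
           ^
That bit is 1.

Answer: 1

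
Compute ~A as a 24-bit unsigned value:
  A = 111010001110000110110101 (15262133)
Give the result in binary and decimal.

Flip each bit (0->1, 1->0):
  111010001110000110110101
  000101110001111001001010

Answer: 000101110001111001001010 (1515082)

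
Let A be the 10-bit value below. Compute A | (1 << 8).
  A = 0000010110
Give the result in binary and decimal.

Mask = 1 << 8 = 0100000000
Bit 8 of A is 0, so OR-ing with the mask flips it to 1.
  0000010110
| 0100000000
------------
  0100010110

Answer: 0100010110 (278)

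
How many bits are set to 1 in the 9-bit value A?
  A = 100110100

100110100
1-bits at positions (from bit 0 = LSB): 2, 4, 5, 8
Count = 4

Answer: 4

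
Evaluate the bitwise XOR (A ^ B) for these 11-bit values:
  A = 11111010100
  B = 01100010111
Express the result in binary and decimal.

Apply ^ to each column (1 where bits differ):
  11111010100
^ 01100010111
-------------
  10011000011

Answer: 10011000011 (1219)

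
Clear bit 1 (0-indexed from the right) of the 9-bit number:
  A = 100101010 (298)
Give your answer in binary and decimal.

Mask = ~(1 << 1) = 111111101
Bit 1 of A is 1, so AND-ing with the mask clears it to 0.
  100101010
& 111111101
-----------
  100101000

Answer: 100101000 (296)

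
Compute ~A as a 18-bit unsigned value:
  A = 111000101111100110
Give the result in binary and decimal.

Flip each bit (0->1, 1->0):
  111000101111100110
  000111010000011001

Answer: 000111010000011001 (29721)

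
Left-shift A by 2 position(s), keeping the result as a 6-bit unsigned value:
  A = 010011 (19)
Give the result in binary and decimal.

Shift left by 2: drop the top 2 bit(s), append 2 zero(s) on the right.
  010011  ->  discard [01], keep [0011], append 00
= 001100

Answer: 001100 (12)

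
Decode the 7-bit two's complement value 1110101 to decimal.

MSB is 1, so the value is negative. Find the magnitude:
1. Invert bits:  0001010
2. Add 1:        0001011  = 11
3. Apply sign:   -11

Answer: -11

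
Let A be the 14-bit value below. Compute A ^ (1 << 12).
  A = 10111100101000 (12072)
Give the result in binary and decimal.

Mask = 1 << 12 = 01000000000000
Bit 12 of A is 0; XOR with the mask flips it to 1.
  10111100101000
^ 01000000000000
----------------
  11111100101000

Answer: 11111100101000 (16168)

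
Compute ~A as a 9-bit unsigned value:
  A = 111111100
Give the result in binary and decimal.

Flip each bit (0->1, 1->0):
  111111100
  000000011

Answer: 000000011 (3)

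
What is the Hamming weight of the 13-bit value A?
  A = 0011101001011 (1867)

0011101001011
1-bits at positions (from bit 0 = LSB): 0, 1, 3, 6, 8, 9, 10
Count = 7

Answer: 7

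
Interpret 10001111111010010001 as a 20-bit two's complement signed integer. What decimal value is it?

MSB is 1, so the value is negative. Find the magnitude:
1. Invert bits:  01110000000101101110
2. Add 1:        01110000000101101111  = 459119
3. Apply sign:   -459119

Answer: -459119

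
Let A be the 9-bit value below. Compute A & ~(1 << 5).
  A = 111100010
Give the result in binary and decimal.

Mask = ~(1 << 5) = 111011111
Bit 5 of A is 1, so AND-ing with the mask clears it to 0.
  111100010
& 111011111
-----------
  111000010

Answer: 111000010 (450)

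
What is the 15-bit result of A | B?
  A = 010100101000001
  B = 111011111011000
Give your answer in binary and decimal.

Apply | to each column (1 where either bit is 1):
  010100101000001
| 111011111011000
-----------------
  111111111011001

Answer: 111111111011001 (32729)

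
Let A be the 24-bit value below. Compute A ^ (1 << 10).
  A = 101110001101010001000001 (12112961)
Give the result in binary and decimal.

Mask = 1 << 10 = 000000000000010000000000
Bit 10 of A is 1; XOR with the mask flips it to 0.
  101110001101010001000001
^ 000000000000010000000000
--------------------------
  101110001101000001000001

Answer: 101110001101000001000001 (12111937)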